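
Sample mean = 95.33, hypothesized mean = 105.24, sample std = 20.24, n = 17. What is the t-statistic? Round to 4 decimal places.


t = (xbar - mu0) / (s/sqrt(n))
xbar - mu0 = 95.33 - 105.24 = -9.91
sqrt(17) ≈ 4.12310563
s/sqrt(n) = 20.24 / 4.12310563 ≈ 4.90892105
t = -9.91 / 4.90892105 ≈ -2.018774

-2.0188


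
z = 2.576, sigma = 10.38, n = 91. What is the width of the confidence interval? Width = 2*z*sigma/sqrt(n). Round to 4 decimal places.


width = 2*z*sigma/sqrt(n)
2*z*sigma = 2 * 2.576 * 10.38 = 53.47776
sqrt(91) ≈ 9.539392
width = 53.47776 / 9.539392 ≈ 5.605992

5.6060


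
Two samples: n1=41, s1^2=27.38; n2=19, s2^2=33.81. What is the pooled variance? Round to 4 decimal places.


sp^2 = ((n1-1)*s1^2 + (n2-1)*s2^2)/(n1+n2-2)
(n1-1)*s1^2 = 40 * 27.38 = 1095.2
(n2-1)*s2^2 = 18 * 33.81 = 608.58
numerator = 1095.2 + 608.58 = 1703.78
n1+n2-2 = 58
sp^2 = 1703.78 / 58 = 85189/2900 ≈ 29.375517

29.3755


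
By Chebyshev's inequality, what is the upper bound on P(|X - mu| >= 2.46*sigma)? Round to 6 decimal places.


P <= 1/k^2
k^2 = 2.46^2 = 6.0516
1/k^2 = 1 / 6.0516 ≈ 0.16524555

0.165246


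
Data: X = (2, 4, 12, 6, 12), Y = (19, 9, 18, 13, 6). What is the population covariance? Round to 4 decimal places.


Cov = (1/n)*sum((xi-xbar)(yi-ybar))
n = 5, xbar = 36/5 = 7.2, ybar = 65/5 = 13
sum((xi-xbar)(yi-ybar)) = -28
Cov = -28 / 5 = -5.6

-5.6000


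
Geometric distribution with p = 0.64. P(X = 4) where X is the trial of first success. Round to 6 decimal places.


P = (1-p)^(k-1) * p
(1-p)^(k-1) = 0.36^3 = 0.046656
P = 0.046656 * 0.64 = 0.02985984

0.029860


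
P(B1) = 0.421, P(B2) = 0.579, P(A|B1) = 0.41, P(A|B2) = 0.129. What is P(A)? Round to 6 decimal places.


P(A) = P(A|B1)*P(B1) + P(A|B2)*P(B2)
P(A|B1)*P(B1) = 0.41 * 0.421 = 0.17261
P(A|B2)*P(B2) = 0.129 * 0.579 = 0.074691
P(A) = 0.17261 + 0.074691 = 0.247301

0.247301


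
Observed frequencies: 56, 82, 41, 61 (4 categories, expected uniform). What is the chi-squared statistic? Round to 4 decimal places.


chi2 = sum((O-E)^2/E), E = total/4
total = 240, E = 240/4 = 60
(56 - 60)^2 / 60 = 16 / 60 = 4/15 ≈ 0.266667
(82 - 60)^2 / 60 = 484 / 60 = 121/15 ≈ 8.066667
(41 - 60)^2 / 60 = 361 / 60 = 361/60 ≈ 6.016667
(61 - 60)^2 / 60 = 1 / 60 = 1/60 ≈ 0.016667
chi2 = 431/30 ≈ 14.366667

14.3667


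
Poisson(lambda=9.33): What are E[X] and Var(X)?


E[X] = Var(X) = lambda = 9.33

9.33, 9.33


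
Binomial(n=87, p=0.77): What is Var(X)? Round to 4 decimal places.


Var = n*p*(1-p) = 87 * 0.77 * 0.23 = 15.4077

15.4077


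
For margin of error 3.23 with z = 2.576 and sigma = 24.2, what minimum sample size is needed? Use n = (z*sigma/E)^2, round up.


z*sigma/E = 2.576 * 24.2 / 3.23 = 155848/8075 ≈ 19.300062
(z*sigma/E)^2 ≈ 372.492390
round up: n = 373

373


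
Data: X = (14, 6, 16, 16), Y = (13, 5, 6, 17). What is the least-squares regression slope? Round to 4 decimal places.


b = sum((xi-xbar)(yi-ybar)) / sum((xi-xbar)^2)
n = 4, xbar = 52/4 = 13, ybar = 41/4 = 10.25
Sxy = sum((xi-xbar)(yi-ybar)) = 47
Sxx = sum((xi-xbar)^2) = 68
b = Sxy / Sxx = 47/68 ≈ 0.691176

0.6912


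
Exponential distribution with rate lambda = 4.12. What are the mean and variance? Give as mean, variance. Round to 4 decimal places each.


mean = 1/lam, var = 1/lam^2
mean = 1 / 4.12 = 25/103 ≈ 0.242718
lam^2 = 4.12^2 = 16.9744
var = 1 / 16.9744 ≈ 0.058912

0.2427, 0.0589


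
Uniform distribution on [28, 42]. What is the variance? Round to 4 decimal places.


Var = (b-a)^2 / 12
(b-a)^2 = (42 - 28)^2 = 196
Var = 196/12 ≈ 16.333333

16.3333


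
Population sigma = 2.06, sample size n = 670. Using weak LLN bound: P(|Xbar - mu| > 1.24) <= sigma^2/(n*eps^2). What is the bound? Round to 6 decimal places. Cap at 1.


bound = min(1, sigma^2/(n*eps^2))
sigma^2 = 2.06^2 = 4.2436
n*eps^2 = 670 * 1.24^2 = 670 * 1.5376 = 1030.192
sigma^2/(n*eps^2) = 4.2436 / 1030.192 ≈ 0.00411923

0.004119


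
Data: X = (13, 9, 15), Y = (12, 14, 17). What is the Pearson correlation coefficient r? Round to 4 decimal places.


r = sum((xi-xbar)(yi-ybar)) / sqrt(sum((xi-xbar)^2) * sum((yi-ybar)^2))
n = 3, xbar = 37/3 ≈ 12.333333, ybar = 43/3 ≈ 14.333333
Sxy = sum((xi-xbar)(yi-ybar)) = 20/3 ≈ 6.666667
Sxx = sum((xi-xbar)^2) = 56/3 ≈ 18.666667
Syy = sum((yi-ybar)^2) = 38/3 ≈ 12.666667
sqrt(Sxx*Syy) ≈ 15.376750
r = Sxy / sqrt(Sxx*Syy) = 6.666667 / 15.376750 ≈ 0.433555

0.4336


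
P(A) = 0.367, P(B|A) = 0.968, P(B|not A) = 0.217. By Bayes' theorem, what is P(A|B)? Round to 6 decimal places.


P(A|B) = P(B|A)*P(A) / P(B), P(B) = P(B|A)*P(A) + P(B|not A)*P(not A)
P(B|A)*P(A) = 0.968 * 0.367 = 0.355256
P(B|not A)*P(not A) = 0.217 * 0.633 = 0.137361
P(B) = 0.355256 + 0.137361 = 0.492617
P(A|B) = 0.355256 / 0.492617 ≈ 0.72116066

0.721161


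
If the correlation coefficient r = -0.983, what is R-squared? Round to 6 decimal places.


R^2 = r^2 = (-0.983)^2 = 0.966289

0.966289


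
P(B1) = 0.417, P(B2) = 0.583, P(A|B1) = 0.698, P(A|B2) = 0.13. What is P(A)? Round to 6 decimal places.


P(A) = P(A|B1)*P(B1) + P(A|B2)*P(B2)
P(A|B1)*P(B1) = 0.698 * 0.417 = 0.291066
P(A|B2)*P(B2) = 0.13 * 0.583 = 0.07579
P(A) = 0.291066 + 0.07579 = 0.366856

0.366856


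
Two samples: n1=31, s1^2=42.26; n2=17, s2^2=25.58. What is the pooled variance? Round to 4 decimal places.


sp^2 = ((n1-1)*s1^2 + (n2-1)*s2^2)/(n1+n2-2)
(n1-1)*s1^2 = 30 * 42.26 = 1267.8
(n2-1)*s2^2 = 16 * 25.58 = 409.28
numerator = 1267.8 + 409.28 = 1677.08
n1+n2-2 = 46
sp^2 = 1677.08 / 46 = 41927/1150 ≈ 36.458261

36.4583


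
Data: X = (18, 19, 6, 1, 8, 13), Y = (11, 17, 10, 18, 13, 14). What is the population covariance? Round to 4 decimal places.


Cov = (1/n)*sum((xi-xbar)(yi-ybar))
n = 6, xbar = 65/6 ≈ 10.833333, ybar = 83/6 ≈ 13.833333
sum((xi-xbar)(yi-ybar)) = -85/6 ≈ -14.166667
Cov = -14.166667 / 6 = -85/36 ≈ -2.361111

-2.3611


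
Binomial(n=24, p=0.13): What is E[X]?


E[X] = n*p = 24 * 0.13 = 3.12

3.12


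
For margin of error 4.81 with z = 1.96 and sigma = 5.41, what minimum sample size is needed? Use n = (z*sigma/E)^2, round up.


z*sigma/E = 1.96 * 5.41 / 4.81 ≈ 2.204491
(z*sigma/E)^2 ≈ 4.859779
round up: n = 5

5


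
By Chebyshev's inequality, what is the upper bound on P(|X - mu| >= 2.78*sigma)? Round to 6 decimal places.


P <= 1/k^2
k^2 = 2.78^2 = 7.7284
1/k^2 = 1 / 7.7284 ≈ 0.12939289

0.129393


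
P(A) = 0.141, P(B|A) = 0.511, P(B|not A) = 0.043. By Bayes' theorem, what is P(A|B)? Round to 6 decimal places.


P(A|B) = P(B|A)*P(A) / P(B), P(B) = P(B|A)*P(A) + P(B|not A)*P(not A)
P(B|A)*P(A) = 0.511 * 0.141 = 0.072051
P(B|not A)*P(not A) = 0.043 * 0.859 = 0.036937
P(B) = 0.072051 + 0.036937 = 0.108988
P(A|B) = 0.072051 / 0.108988 ≈ 0.66109113

0.661091


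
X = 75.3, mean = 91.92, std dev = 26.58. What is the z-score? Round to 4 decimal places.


z = (X - mu) / sigma
X - mu = 75.3 - 91.92 = -16.62
z = -16.62 / 26.58 = -277/443 ≈ -0.625282

-0.6253


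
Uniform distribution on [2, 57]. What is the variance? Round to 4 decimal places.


Var = (b-a)^2 / 12
(b-a)^2 = (57 - 2)^2 = 3025
Var = 3025/12 ≈ 252.083333

252.0833


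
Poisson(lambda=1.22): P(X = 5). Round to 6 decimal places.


P = e^(-lam) * lam^k / k!
e^(-1.22) ≈ 0.2952302
lam^k = 1.22^5 ≈ 2.702708
k! = 5! = 120
P = 0.2952302 * 2.702708 / 120 ≈ 0.006649

0.006649


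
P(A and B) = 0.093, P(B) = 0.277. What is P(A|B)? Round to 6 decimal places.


P(A|B) = P(A and B) / P(B) = 0.093 / 0.277 = 93/277 ≈ 0.33574007

0.335740


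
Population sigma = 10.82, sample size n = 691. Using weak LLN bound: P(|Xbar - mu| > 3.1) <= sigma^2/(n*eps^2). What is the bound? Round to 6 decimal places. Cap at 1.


bound = min(1, sigma^2/(n*eps^2))
sigma^2 = 10.82^2 = 117.0724
n*eps^2 = 691 * 3.1^2 = 691 * 9.61 = 6640.51
sigma^2/(n*eps^2) = 117.0724 / 6640.51 ≈ 0.01763003

0.017630


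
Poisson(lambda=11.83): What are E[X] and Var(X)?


E[X] = Var(X) = lambda = 11.83

11.83, 11.83


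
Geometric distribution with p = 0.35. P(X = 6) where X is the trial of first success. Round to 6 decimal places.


P = (1-p)^(k-1) * p
(1-p)^(k-1) = 0.65^5 ≈ 0.1160291
P = 0.1160291 * 0.35 ≈ 0.04061017

0.040610


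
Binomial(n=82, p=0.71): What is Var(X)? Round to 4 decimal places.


Var = n*p*(1-p) = 82 * 0.71 * 0.29 = 16.8838

16.8838


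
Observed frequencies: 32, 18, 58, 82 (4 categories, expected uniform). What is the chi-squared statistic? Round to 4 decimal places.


chi2 = sum((O-E)^2/E), E = total/4
total = 190, E = 190/4 = 47.5
(32 - 47.5)^2 / 47.5 = 240.25 / 47.5 = 961/190 ≈ 5.057895
(18 - 47.5)^2 / 47.5 = 870.25 / 47.5 = 3481/190 ≈ 18.321053
(58 - 47.5)^2 / 47.5 = 110.25 / 47.5 = 441/190 ≈ 2.321053
(82 - 47.5)^2 / 47.5 = 1190.25 / 47.5 = 4761/190 ≈ 25.057895
chi2 = 4822/95 ≈ 50.757895

50.7579


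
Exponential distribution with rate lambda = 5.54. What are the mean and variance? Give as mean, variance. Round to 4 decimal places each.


mean = 1/lam, var = 1/lam^2
mean = 1 / 5.54 = 50/277 ≈ 0.180505
lam^2 = 5.54^2 = 30.6916
var = 1 / 30.6916 ≈ 0.032582

0.1805, 0.0326


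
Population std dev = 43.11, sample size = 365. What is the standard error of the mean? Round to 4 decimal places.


SE = sigma / sqrt(n)
sqrt(365) ≈ 19.104973
SE = 43.11 / 19.104973 ≈ 2.256481

2.2565


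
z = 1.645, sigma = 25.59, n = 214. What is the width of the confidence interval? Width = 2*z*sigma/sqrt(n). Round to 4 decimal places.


width = 2*z*sigma/sqrt(n)
2*z*sigma = 2 * 1.645 * 25.59 = 84.1911
sqrt(214) ≈ 14.628739
width = 84.1911 / 14.628739 ≈ 5.755185

5.7552


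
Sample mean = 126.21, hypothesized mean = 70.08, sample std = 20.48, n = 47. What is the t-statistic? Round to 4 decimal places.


t = (xbar - mu0) / (s/sqrt(n))
xbar - mu0 = 126.21 - 70.08 = 56.13
sqrt(47) ≈ 6.85565460
s/sqrt(n) = 20.48 / 6.85565460 ≈ 2.98731503
t = 56.13 / 2.98731503 ≈ 18.789448

18.7894


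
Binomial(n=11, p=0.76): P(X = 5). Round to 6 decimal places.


P = C(n,k) * p^k * (1-p)^(n-k)
C(11,5) = 462
p^k = 0.76^5 ≈ 0.2535525
(1-p)^(n-k) = 0.24^6 ≈ 0.0001911030
P = 462 * 0.2535525 * 0.0001911030 ≈ 0.022386

0.022386


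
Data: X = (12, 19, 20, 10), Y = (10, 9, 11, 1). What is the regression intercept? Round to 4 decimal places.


a = ybar - b*xbar, where b = sum((xi-xbar)(yi-ybar)) / sum((xi-xbar)^2)
n = 4, xbar = 61/4 = 15.25, ybar = 31/4 = 7.75
Sxy = sum((xi-xbar)(yi-ybar)) = 48.25
Sxx = sum((xi-xbar)^2) = 74.75
b = Sxy / Sxx = 193/299 ≈ 0.645485
a = 7.75 - 0.645485 * 15.25 = -626/299 ≈ -2.093645

-2.0936


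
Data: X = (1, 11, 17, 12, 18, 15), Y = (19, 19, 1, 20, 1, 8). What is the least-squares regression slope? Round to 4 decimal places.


b = sum((xi-xbar)(yi-ybar)) / sum((xi-xbar)^2)
n = 6, xbar = 74/6 = 37/3 ≈ 12.333333, ybar = 68/6 = 34/3 ≈ 11.333333
Sxy = sum((xi-xbar)(yi-ybar)) = -647/3 ≈ -215.666667
Sxx = sum((xi-xbar)^2) = 574/3 ≈ 191.333333
b = Sxy / Sxx = -647/574 ≈ -1.127178

-1.1272


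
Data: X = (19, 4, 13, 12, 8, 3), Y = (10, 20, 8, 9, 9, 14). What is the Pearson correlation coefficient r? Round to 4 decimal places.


r = sum((xi-xbar)(yi-ybar)) / sqrt(sum((xi-xbar)^2) * sum((yi-ybar)^2))
n = 6, xbar = 59/6 ≈ 9.833333, ybar = 70/6 = 35/3 ≈ 11.666667
Sxy = sum((xi-xbar)(yi-ybar)) = -277/3 ≈ -92.333333
Sxx = sum((xi-xbar)^2) = 1097/6 ≈ 182.833333
Syy = sum((yi-ybar)^2) = 316/3 ≈ 105.333333
sqrt(Sxx*Syy) ≈ 138.774798
r = Sxy / sqrt(Sxx*Syy) = -92.333333 / 138.774798 ≈ -0.665347

-0.6653


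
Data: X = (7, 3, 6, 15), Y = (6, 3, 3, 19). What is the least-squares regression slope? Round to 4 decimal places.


b = sum((xi-xbar)(yi-ybar)) / sum((xi-xbar)^2)
n = 4, xbar = 31/4 = 7.75, ybar = 31/4 = 7.75
Sxy = sum((xi-xbar)(yi-ybar)) = 113.75
Sxx = sum((xi-xbar)^2) = 78.75
b = Sxy / Sxx = 13/9 ≈ 1.444444

1.4444


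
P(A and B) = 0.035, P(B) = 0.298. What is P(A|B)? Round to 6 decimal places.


P(A|B) = P(A and B) / P(B) = 0.035 / 0.298 = 35/298 ≈ 0.11744966

0.117450


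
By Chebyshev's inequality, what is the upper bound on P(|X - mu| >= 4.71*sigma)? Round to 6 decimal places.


P <= 1/k^2
k^2 = 4.71^2 = 22.1841
1/k^2 = 1 / 22.1841 ≈ 0.04507733

0.045077


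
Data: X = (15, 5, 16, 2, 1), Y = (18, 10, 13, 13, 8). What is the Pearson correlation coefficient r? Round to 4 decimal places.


r = sum((xi-xbar)(yi-ybar)) / sqrt(sum((xi-xbar)^2) * sum((yi-ybar)^2))
n = 5, xbar = 39/5 = 7.8, ybar = 62/5 = 12.4
Sxy = sum((xi-xbar)(yi-ybar)) = 78.4
Sxx = sum((xi-xbar)^2) = 206.8
Syy = sum((yi-ybar)^2) = 57.2
sqrt(Sxx*Syy) ≈ 108.761022
r = Sxy / sqrt(Sxx*Syy) = 78.4 / 108.761022 ≈ 0.720846

0.7208


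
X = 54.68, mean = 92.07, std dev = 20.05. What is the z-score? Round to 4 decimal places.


z = (X - mu) / sigma
X - mu = 54.68 - 92.07 = -37.39
z = -37.39 / 20.05 = -3739/2005 ≈ -1.864838

-1.8648


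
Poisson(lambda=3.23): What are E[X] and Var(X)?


E[X] = Var(X) = lambda = 3.23

3.23, 3.23


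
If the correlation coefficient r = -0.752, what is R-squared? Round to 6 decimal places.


R^2 = r^2 = (-0.752)^2 = 0.565504

0.565504


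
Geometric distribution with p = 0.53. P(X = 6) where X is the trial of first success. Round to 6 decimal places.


P = (1-p)^(k-1) * p
(1-p)^(k-1) = 0.47^5 ≈ 0.02293450
P = 0.02293450 * 0.53 ≈ 0.01215529

0.012155


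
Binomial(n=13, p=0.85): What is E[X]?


E[X] = n*p = 13 * 0.85 = 11.05

11.05


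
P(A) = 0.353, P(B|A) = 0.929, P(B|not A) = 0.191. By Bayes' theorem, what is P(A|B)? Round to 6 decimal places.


P(A|B) = P(B|A)*P(A) / P(B), P(B) = P(B|A)*P(A) + P(B|not A)*P(not A)
P(B|A)*P(A) = 0.929 * 0.353 = 0.327937
P(B|not A)*P(not A) = 0.191 * 0.647 = 0.123577
P(B) = 0.327937 + 0.123577 = 0.451514
P(A|B) = 0.327937 / 0.451514 ≈ 0.72630528

0.726305


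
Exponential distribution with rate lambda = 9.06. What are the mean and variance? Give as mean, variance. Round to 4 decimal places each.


mean = 1/lam, var = 1/lam^2
mean = 1 / 9.06 = 50/453 ≈ 0.110375
lam^2 = 9.06^2 = 82.0836
var = 1 / 82.0836 ≈ 0.012183

0.1104, 0.0122


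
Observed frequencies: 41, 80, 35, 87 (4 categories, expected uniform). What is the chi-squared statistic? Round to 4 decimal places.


chi2 = sum((O-E)^2/E), E = total/4
total = 243, E = 243/4 = 60.75
(41 - 60.75)^2 / 60.75 = 390.0625 / 60.75 = 6241/972 ≈ 6.420782
(80 - 60.75)^2 / 60.75 = 370.5625 / 60.75 = 5929/972 ≈ 6.099794
(35 - 60.75)^2 / 60.75 = 663.0625 / 60.75 = 10609/972 ≈ 10.914609
(87 - 60.75)^2 / 60.75 = 689.0625 / 60.75 = 1225/108 ≈ 11.342593
chi2 = 313/9 ≈ 34.777778

34.7778


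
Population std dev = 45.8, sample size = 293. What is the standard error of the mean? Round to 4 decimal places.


SE = sigma / sqrt(n)
sqrt(293) ≈ 17.117243
SE = 45.8 / 17.117243 ≈ 2.675665

2.6757


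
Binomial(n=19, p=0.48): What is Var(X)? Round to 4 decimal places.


Var = n*p*(1-p) = 19 * 0.48 * 0.52 = 4.7424

4.7424


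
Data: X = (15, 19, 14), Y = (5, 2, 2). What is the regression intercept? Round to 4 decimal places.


a = ybar - b*xbar, where b = sum((xi-xbar)(yi-ybar)) / sum((xi-xbar)^2)
n = 3, xbar = 48/3 = 16, ybar = 9/3 = 3
Sxy = sum((xi-xbar)(yi-ybar)) = -3
Sxx = sum((xi-xbar)^2) = 14
b = Sxy / Sxx = -3/14 ≈ -0.214286
a = 3 - (-0.214286) * 16 = 45/7 ≈ 6.428571

6.4286


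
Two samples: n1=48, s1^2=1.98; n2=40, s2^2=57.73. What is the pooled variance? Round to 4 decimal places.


sp^2 = ((n1-1)*s1^2 + (n2-1)*s2^2)/(n1+n2-2)
(n1-1)*s1^2 = 47 * 1.98 = 93.06
(n2-1)*s2^2 = 39 * 57.73 = 2251.47
numerator = 93.06 + 2251.47 = 2344.53
n1+n2-2 = 86
sp^2 = 2344.53 / 86 = 234453/8600 ≈ 27.261977

27.2620


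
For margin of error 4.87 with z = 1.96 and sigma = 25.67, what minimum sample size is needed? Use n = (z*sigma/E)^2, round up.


z*sigma/E = 1.96 * 25.67 / 4.87 ≈ 10.331253
(z*sigma/E)^2 ≈ 106.734780
round up: n = 107

107


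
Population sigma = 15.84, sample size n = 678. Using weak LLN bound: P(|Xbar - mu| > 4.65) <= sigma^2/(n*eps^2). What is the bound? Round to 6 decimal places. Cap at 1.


bound = min(1, sigma^2/(n*eps^2))
sigma^2 = 15.84^2 = 250.9056
n*eps^2 = 678 * 4.65^2 = 678 * 21.6225 = 14660.055
sigma^2/(n*eps^2) = 250.9056 / 14660.055 ≈ 0.01711492

0.017115


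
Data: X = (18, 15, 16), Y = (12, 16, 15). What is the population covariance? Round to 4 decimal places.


Cov = (1/n)*sum((xi-xbar)(yi-ybar))
n = 3, xbar = 49/3 ≈ 16.333333, ybar = 43/3 ≈ 14.333333
sum((xi-xbar)(yi-ybar)) = -19/3 ≈ -6.333333
Cov = -6.333333 / 3 = -19/9 ≈ -2.111111

-2.1111


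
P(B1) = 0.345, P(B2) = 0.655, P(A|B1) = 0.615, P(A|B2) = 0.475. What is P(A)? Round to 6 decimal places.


P(A) = P(A|B1)*P(B1) + P(A|B2)*P(B2)
P(A|B1)*P(B1) = 0.615 * 0.345 = 0.212175
P(A|B2)*P(B2) = 0.475 * 0.655 = 0.311125
P(A) = 0.212175 + 0.311125 = 0.5233

0.523300


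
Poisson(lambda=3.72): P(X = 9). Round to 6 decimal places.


P = e^(-lam) * lam^k / k!
e^(-3.72) ≈ 0.02423397
lam^k = 3.72^9 ≈ 136422.642939
k! = 9! = 362880
P = 0.02423397 * 136422.642939 / 362880 ≈ 0.009111

0.009111


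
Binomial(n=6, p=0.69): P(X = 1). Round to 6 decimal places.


P = C(n,k) * p^k * (1-p)^(n-k)
C(6,1) = 6
p^k = 0.69^1 = 0.69
(1-p)^(n-k) = 0.31^5 ≈ 0.002862915
P = 6 * 0.69 * 0.002862915 ≈ 0.011852

0.011852


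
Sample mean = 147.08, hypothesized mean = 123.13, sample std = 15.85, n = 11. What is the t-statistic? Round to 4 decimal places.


t = (xbar - mu0) / (s/sqrt(n))
xbar - mu0 = 147.08 - 123.13 = 23.95
sqrt(11) ≈ 3.31662479
s/sqrt(n) = 15.85 / 3.31662479 ≈ 4.77895481
t = 23.95 / 4.77895481 ≈ 5.011556

5.0116


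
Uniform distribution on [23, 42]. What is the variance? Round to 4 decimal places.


Var = (b-a)^2 / 12
(b-a)^2 = (42 - 23)^2 = 361
Var = 361/12 ≈ 30.083333

30.0833


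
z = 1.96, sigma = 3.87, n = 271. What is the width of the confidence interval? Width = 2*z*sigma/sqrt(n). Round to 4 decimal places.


width = 2*z*sigma/sqrt(n)
2*z*sigma = 2 * 1.96 * 3.87 = 15.1704
sqrt(271) ≈ 16.462078
width = 15.1704 / 16.462078 ≈ 0.921536

0.9215


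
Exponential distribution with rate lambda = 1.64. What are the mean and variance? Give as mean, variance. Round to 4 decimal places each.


mean = 1/lam, var = 1/lam^2
mean = 1 / 1.64 = 25/41 ≈ 0.609756
lam^2 = 1.64^2 = 2.6896
var = 1 / 2.6896 = 625/1681 ≈ 0.371802

0.6098, 0.3718


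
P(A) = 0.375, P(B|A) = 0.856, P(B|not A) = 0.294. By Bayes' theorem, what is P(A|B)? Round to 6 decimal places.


P(A|B) = P(B|A)*P(A) / P(B), P(B) = P(B|A)*P(A) + P(B|not A)*P(not A)
P(B|A)*P(A) = 0.856 * 0.375 = 0.321
P(B|not A)*P(not A) = 0.294 * 0.625 = 0.18375
P(B) = 0.321 + 0.18375 = 0.50475
P(A|B) = 0.321 / 0.50475 = 428/673 ≈ 0.63595840

0.635958


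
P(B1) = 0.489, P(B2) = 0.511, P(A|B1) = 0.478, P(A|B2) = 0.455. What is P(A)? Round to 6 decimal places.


P(A) = P(A|B1)*P(B1) + P(A|B2)*P(B2)
P(A|B1)*P(B1) = 0.478 * 0.489 = 0.233742
P(A|B2)*P(B2) = 0.455 * 0.511 = 0.232505
P(A) = 0.233742 + 0.232505 = 0.466247

0.466247


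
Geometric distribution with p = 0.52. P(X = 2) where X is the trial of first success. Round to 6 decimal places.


P = (1-p)^(k-1) * p
(1-p)^(k-1) = 0.48^1 = 0.48
P = 0.48 * 0.52 = 0.2496

0.249600


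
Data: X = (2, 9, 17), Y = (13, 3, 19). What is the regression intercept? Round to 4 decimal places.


a = ybar - b*xbar, where b = sum((xi-xbar)(yi-ybar)) / sum((xi-xbar)^2)
n = 3, xbar = 28/3 ≈ 9.333333, ybar = 35/3 ≈ 11.666667
Sxy = sum((xi-xbar)(yi-ybar)) = 148/3 ≈ 49.333333
Sxx = sum((xi-xbar)^2) = 338/3 ≈ 112.666667
b = Sxy / Sxx = 74/169 ≈ 0.437870
a = 11.666667 - 0.437870 * 9.333333 = 1281/169 ≈ 7.579882

7.5799


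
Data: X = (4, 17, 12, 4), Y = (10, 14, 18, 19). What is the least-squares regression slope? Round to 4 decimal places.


b = sum((xi-xbar)(yi-ybar)) / sum((xi-xbar)^2)
n = 4, xbar = 37/4 = 9.25, ybar = 61/4 = 15.25
Sxy = sum((xi-xbar)(yi-ybar)) = 5.75
Sxx = sum((xi-xbar)^2) = 122.75
b = Sxy / Sxx = 23/491 ≈ 0.046843

0.0468


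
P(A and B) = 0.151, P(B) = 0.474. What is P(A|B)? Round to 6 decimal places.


P(A|B) = P(A and B) / P(B) = 0.151 / 0.474 = 151/474 ≈ 0.31856540

0.318565


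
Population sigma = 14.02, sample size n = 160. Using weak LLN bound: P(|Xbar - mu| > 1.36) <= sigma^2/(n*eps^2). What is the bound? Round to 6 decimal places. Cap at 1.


bound = min(1, sigma^2/(n*eps^2))
sigma^2 = 14.02^2 = 196.5604
n*eps^2 = 160 * 1.36^2 = 160 * 1.8496 = 295.936
sigma^2/(n*eps^2) = 196.5604 / 295.936 ≈ 0.66419902

0.664199


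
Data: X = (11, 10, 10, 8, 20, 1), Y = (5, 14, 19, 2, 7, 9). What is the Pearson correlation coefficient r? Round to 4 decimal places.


r = sum((xi-xbar)(yi-ybar)) / sqrt(sum((xi-xbar)^2) * sum((yi-ybar)^2))
n = 6, xbar = 60/6 = 10, ybar = 56/6 = 28/3 ≈ 9.333333
Sxy = sum((xi-xbar)(yi-ybar)) = -10
Sxx = sum((xi-xbar)^2) = 186
Syy = sum((yi-ybar)^2) = 580/3 ≈ 193.333333
sqrt(Sxx*Syy) ≈ 189.631221
r = Sxy / sqrt(Sxx*Syy) = -10 / 189.631221 ≈ -0.052734

-0.0527


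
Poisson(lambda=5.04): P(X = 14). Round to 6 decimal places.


P = e^(-lam) * lam^k / k!
e^(-5.04) ≈ 0.006473748
lam^k = 5.04^14 ≈ 6823819180.249039
k! = 14! = 87178291200
P = 0.006473748 * 6823819180.249039 / 87178291200 ≈ 0.000507

0.000507


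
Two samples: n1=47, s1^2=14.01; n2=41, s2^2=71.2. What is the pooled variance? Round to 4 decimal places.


sp^2 = ((n1-1)*s1^2 + (n2-1)*s2^2)/(n1+n2-2)
(n1-1)*s1^2 = 46 * 14.01 = 644.46
(n2-1)*s2^2 = 40 * 71.2 = 2848
numerator = 644.46 + 2848 = 3492.46
n1+n2-2 = 86
sp^2 = 3492.46 / 86 = 40.61

40.6100


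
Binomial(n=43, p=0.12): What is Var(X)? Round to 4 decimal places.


Var = n*p*(1-p) = 43 * 0.12 * 0.88 = 4.5408

4.5408


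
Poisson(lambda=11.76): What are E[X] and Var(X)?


E[X] = Var(X) = lambda = 11.76

11.76, 11.76


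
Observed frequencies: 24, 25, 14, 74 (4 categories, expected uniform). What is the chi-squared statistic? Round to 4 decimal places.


chi2 = sum((O-E)^2/E), E = total/4
total = 137, E = 137/4 = 34.25
(24 - 34.25)^2 / 34.25 = 105.0625 / 34.25 = 1681/548 ≈ 3.067518
(25 - 34.25)^2 / 34.25 = 85.5625 / 34.25 = 1369/548 ≈ 2.498175
(14 - 34.25)^2 / 34.25 = 410.0625 / 34.25 = 6561/548 ≈ 11.972628
(74 - 34.25)^2 / 34.25 = 1580.0625 / 34.25 = 25281/548 ≈ 46.133212
chi2 = 8723/137 ≈ 63.671533

63.6715


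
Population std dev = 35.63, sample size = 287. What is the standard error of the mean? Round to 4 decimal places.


SE = sigma / sqrt(n)
sqrt(287) ≈ 16.941074
SE = 35.63 / 16.941074 ≈ 2.103172

2.1032


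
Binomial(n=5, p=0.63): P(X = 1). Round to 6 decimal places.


P = C(n,k) * p^k * (1-p)^(n-k)
C(5,1) = 5
p^k = 0.63^1 = 0.63
(1-p)^(n-k) = 0.37^4 = 0.01874161
P = 5 * 0.63 * 0.01874161 ≈ 0.059036

0.059036


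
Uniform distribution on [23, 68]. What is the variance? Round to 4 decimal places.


Var = (b-a)^2 / 12
(b-a)^2 = (68 - 23)^2 = 2025
Var = 2025/12 = 168.75

168.7500


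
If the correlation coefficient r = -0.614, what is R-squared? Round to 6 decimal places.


R^2 = r^2 = (-0.614)^2 = 0.376996

0.376996


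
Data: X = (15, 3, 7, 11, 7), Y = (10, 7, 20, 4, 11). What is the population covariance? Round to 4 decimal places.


Cov = (1/n)*sum((xi-xbar)(yi-ybar))
n = 5, xbar = 43/5 = 8.6, ybar = 52/5 = 10.4
sum((xi-xbar)(yi-ybar)) = -15.2
Cov = -15.2 / 5 = -3.04

-3.0400


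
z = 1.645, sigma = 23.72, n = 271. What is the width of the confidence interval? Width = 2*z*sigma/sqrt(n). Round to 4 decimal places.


width = 2*z*sigma/sqrt(n)
2*z*sigma = 2 * 1.645 * 23.72 = 78.0388
sqrt(271) ≈ 16.462078
width = 78.0388 / 16.462078 ≈ 4.740519

4.7405


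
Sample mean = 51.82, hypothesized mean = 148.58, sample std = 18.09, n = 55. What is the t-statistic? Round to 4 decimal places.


t = (xbar - mu0) / (s/sqrt(n))
xbar - mu0 = 51.82 - 148.58 = -96.76
sqrt(55) ≈ 7.41619849
s/sqrt(n) = 18.09 / 7.41619849 ≈ 2.43925510
t = -96.76 / 2.43925510 ≈ -39.667848

-39.6678


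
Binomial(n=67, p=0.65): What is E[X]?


E[X] = n*p = 67 * 0.65 = 43.55

43.55


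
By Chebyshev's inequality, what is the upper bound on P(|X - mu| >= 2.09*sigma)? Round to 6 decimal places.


P <= 1/k^2
k^2 = 2.09^2 = 4.3681
1/k^2 = 1 / 4.3681 ≈ 0.22893249

0.228932


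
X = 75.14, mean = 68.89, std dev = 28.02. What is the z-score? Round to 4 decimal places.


z = (X - mu) / sigma
X - mu = 75.14 - 68.89 = 6.25
z = 6.25 / 28.02 = 625/2802 ≈ 0.223055

0.2231


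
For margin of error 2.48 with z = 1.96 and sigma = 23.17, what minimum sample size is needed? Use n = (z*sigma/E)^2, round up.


z*sigma/E = 1.96 * 23.17 / 2.48 = 113533/6200 ≈ 18.311774
(z*sigma/E)^2 ≈ 335.321074
round up: n = 336

336


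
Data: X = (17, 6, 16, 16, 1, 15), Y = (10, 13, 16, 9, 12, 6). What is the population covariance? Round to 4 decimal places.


Cov = (1/n)*sum((xi-xbar)(yi-ybar))
n = 6, xbar = 71/6 ≈ 11.833333, ybar = 66/6 = 11
sum((xi-xbar)(yi-ybar)) = -31
Cov = -31 / 6 = -31/6 ≈ -5.166667

-5.1667


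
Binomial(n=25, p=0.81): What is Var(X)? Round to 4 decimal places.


Var = n*p*(1-p) = 25 * 0.81 * 0.19 = 3.8475

3.8475


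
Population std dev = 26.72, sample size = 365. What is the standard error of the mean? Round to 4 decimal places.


SE = sigma / sqrt(n)
sqrt(365) ≈ 19.104973
SE = 26.72 / 19.104973 ≈ 1.398589

1.3986


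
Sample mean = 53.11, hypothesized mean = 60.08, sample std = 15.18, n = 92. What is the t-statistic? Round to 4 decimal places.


t = (xbar - mu0) / (s/sqrt(n))
xbar - mu0 = 53.11 - 60.08 = -6.97
sqrt(92) ≈ 9.59166305
s/sqrt(n) = 15.18 / 9.59166305 ≈ 1.58262440
t = -6.97 / 1.58262440 ≈ -4.404077

-4.4041


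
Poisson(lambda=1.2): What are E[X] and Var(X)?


E[X] = Var(X) = lambda = 1.2

1.2, 1.2


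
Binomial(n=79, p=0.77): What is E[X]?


E[X] = n*p = 79 * 0.77 = 60.83

60.83


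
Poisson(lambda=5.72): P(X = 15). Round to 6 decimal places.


P = e^(-lam) * lam^k / k!
e^(-5.72) ≈ 0.003279711
lam^k = 5.72^15 ≈ 229583372851.555448
k! = 15! = 1307674368000
P = 0.003279711 * 229583372851.555448 / 1307674368000 ≈ 0.000576

0.000576


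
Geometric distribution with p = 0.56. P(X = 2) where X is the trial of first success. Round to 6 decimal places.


P = (1-p)^(k-1) * p
(1-p)^(k-1) = 0.44^1 = 0.44
P = 0.44 * 0.56 = 0.2464

0.246400


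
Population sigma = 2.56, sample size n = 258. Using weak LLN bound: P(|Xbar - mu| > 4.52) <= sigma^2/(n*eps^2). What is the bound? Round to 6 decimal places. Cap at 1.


bound = min(1, sigma^2/(n*eps^2))
sigma^2 = 2.56^2 = 6.5536
n*eps^2 = 258 * 4.52^2 = 258 * 20.4304 = 5271.0432
sigma^2/(n*eps^2) = 6.5536 / 5271.0432 ≈ 0.00124332

0.001243


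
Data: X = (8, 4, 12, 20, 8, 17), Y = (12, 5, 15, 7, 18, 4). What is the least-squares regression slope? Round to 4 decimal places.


b = sum((xi-xbar)(yi-ybar)) / sum((xi-xbar)^2)
n = 6, xbar = 69/6 = 11.5, ybar = 61/6 ≈ 10.166667
Sxy = sum((xi-xbar)(yi-ybar)) = -53.5
Sxx = sum((xi-xbar)^2) = 183.5
b = Sxy / Sxx = -107/367 ≈ -0.291553

-0.2916


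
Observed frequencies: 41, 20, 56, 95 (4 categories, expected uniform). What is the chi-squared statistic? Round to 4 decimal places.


chi2 = sum((O-E)^2/E), E = total/4
total = 212, E = 212/4 = 53
(41 - 53)^2 / 53 = 144 / 53 = 144/53 ≈ 2.716981
(20 - 53)^2 / 53 = 1089 / 53 = 1089/53 ≈ 20.547170
(56 - 53)^2 / 53 = 9 / 53 = 9/53 ≈ 0.169811
(95 - 53)^2 / 53 = 1764 / 53 = 1764/53 ≈ 33.283019
chi2 = 3006/53 ≈ 56.716981

56.7170


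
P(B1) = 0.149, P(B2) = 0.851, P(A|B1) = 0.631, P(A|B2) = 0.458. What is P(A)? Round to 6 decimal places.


P(A) = P(A|B1)*P(B1) + P(A|B2)*P(B2)
P(A|B1)*P(B1) = 0.631 * 0.149 = 0.094019
P(A|B2)*P(B2) = 0.458 * 0.851 = 0.389758
P(A) = 0.094019 + 0.389758 = 0.483777

0.483777


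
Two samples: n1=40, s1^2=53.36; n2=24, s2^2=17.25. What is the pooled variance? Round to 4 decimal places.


sp^2 = ((n1-1)*s1^2 + (n2-1)*s2^2)/(n1+n2-2)
(n1-1)*s1^2 = 39 * 53.36 = 2081.04
(n2-1)*s2^2 = 23 * 17.25 = 396.75
numerator = 2081.04 + 396.75 = 2477.79
n1+n2-2 = 62
sp^2 = 2477.79 / 62 = 247779/6200 ≈ 39.964355

39.9644


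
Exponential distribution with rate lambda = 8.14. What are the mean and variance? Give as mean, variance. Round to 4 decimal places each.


mean = 1/lam, var = 1/lam^2
mean = 1 / 8.14 = 50/407 ≈ 0.122850
lam^2 = 8.14^2 = 66.2596
var = 1 / 66.2596 ≈ 0.015092

0.1229, 0.0151


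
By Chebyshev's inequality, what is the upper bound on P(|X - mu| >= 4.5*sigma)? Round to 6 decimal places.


P <= 1/k^2
k^2 = 4.5^2 = 20.25
1/k^2 = 1 / 20.25 = 4/81 ≈ 0.04938272

0.049383


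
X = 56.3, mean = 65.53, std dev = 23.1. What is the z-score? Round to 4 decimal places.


z = (X - mu) / sigma
X - mu = 56.3 - 65.53 = -9.23
z = -9.23 / 23.1 = -923/2310 ≈ -0.399567

-0.3996


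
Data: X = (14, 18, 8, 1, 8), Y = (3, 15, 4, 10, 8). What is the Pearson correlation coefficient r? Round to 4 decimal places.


r = sum((xi-xbar)(yi-ybar)) / sqrt(sum((xi-xbar)^2) * sum((yi-ybar)^2))
n = 5, xbar = 49/5 = 9.8, ybar = 40/5 = 8
Sxy = sum((xi-xbar)(yi-ybar)) = 26
Sxx = sum((xi-xbar)^2) = 168.8
Syy = sum((yi-ybar)^2) = 94
sqrt(Sxx*Syy) ≈ 125.965075
r = Sxy / sqrt(Sxx*Syy) = 26 / 125.965075 ≈ 0.206406

0.2064


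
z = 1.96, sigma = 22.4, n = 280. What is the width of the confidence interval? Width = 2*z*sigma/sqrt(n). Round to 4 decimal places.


width = 2*z*sigma/sqrt(n)
2*z*sigma = 2 * 1.96 * 22.4 = 87.808
sqrt(280) ≈ 16.733201
width = 87.808 / 16.733201 ≈ 5.247532

5.2475


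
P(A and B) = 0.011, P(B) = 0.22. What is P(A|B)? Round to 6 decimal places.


P(A|B) = P(A and B) / P(B) = 0.011 / 0.22 = 0.05

0.050000


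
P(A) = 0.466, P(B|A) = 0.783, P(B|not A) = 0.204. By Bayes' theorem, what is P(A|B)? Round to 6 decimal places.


P(A|B) = P(B|A)*P(A) / P(B), P(B) = P(B|A)*P(A) + P(B|not A)*P(not A)
P(B|A)*P(A) = 0.783 * 0.466 = 0.364878
P(B|not A)*P(not A) = 0.204 * 0.534 = 0.108936
P(B) = 0.364878 + 0.108936 = 0.473814
P(A|B) = 0.364878 / 0.473814 ≈ 0.77008700

0.770087


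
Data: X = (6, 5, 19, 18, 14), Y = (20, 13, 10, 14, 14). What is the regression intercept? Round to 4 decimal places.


a = ybar - b*xbar, where b = sum((xi-xbar)(yi-ybar)) / sum((xi-xbar)^2)
n = 5, xbar = 62/5 = 12.4, ybar = 71/5 = 14.2
Sxy = sum((xi-xbar)(yi-ybar)) = -57.4
Sxx = sum((xi-xbar)^2) = 173.2
b = Sxy / Sxx = -287/866 ≈ -0.331409
a = 14.2 - (-0.331409) * 12.4 = 7928/433 ≈ 18.309469

18.3095


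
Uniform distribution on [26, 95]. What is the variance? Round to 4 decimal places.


Var = (b-a)^2 / 12
(b-a)^2 = (95 - 26)^2 = 4761
Var = 4761/12 = 396.75

396.7500


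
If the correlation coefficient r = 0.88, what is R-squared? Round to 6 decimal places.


R^2 = r^2 = (0.88)^2 = 0.7744

0.774400


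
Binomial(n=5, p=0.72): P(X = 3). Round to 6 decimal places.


P = C(n,k) * p^k * (1-p)^(n-k)
C(5,3) = 10
p^k = 0.72^3 = 0.373248
(1-p)^(n-k) = 0.28^2 = 0.0784
P = 10 * 0.373248 * 0.0784 ≈ 0.292626

0.292626


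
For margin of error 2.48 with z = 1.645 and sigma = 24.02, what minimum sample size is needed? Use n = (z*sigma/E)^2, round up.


z*sigma/E = 1.645 * 24.02 / 2.48 ≈ 15.932621
(z*sigma/E)^2 ≈ 253.848411
round up: n = 254

254


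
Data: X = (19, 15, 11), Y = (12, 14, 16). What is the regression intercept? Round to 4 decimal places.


a = ybar - b*xbar, where b = sum((xi-xbar)(yi-ybar)) / sum((xi-xbar)^2)
n = 3, xbar = 45/3 = 15, ybar = 42/3 = 14
Sxy = sum((xi-xbar)(yi-ybar)) = -16
Sxx = sum((xi-xbar)^2) = 32
b = Sxy / Sxx = -0.5
a = 14 - (-0.5) * 15 = 21.5

21.5000


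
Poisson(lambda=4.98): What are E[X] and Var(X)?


E[X] = Var(X) = lambda = 4.98

4.98, 4.98


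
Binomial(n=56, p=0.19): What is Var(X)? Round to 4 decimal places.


Var = n*p*(1-p) = 56 * 0.19 * 0.81 = 8.6184

8.6184


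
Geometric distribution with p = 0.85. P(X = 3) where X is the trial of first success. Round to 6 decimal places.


P = (1-p)^(k-1) * p
(1-p)^(k-1) = 0.15^2 = 0.0225
P = 0.0225 * 0.85 = 0.019125

0.019125


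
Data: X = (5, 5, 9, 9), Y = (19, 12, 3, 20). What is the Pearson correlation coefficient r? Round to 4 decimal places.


r = sum((xi-xbar)(yi-ybar)) / sqrt(sum((xi-xbar)^2) * sum((yi-ybar)^2))
n = 4, xbar = 28/4 = 7, ybar = 54/4 = 13.5
Sxy = sum((xi-xbar)(yi-ybar)) = -16
Sxx = sum((xi-xbar)^2) = 16
Syy = sum((yi-ybar)^2) = 185
sqrt(Sxx*Syy) ≈ 54.405882
r = Sxy / sqrt(Sxx*Syy) = -16 / 54.405882 ≈ -0.294086

-0.2941


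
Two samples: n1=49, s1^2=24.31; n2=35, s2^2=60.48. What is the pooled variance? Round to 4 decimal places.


sp^2 = ((n1-1)*s1^2 + (n2-1)*s2^2)/(n1+n2-2)
(n1-1)*s1^2 = 48 * 24.31 = 1166.88
(n2-1)*s2^2 = 34 * 60.48 = 2056.32
numerator = 1166.88 + 2056.32 = 3223.2
n1+n2-2 = 82
sp^2 = 3223.2 / 82 = 8058/205 ≈ 39.307317

39.3073


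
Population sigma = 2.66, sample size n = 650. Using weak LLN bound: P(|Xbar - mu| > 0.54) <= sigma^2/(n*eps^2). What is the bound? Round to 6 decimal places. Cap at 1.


bound = min(1, sigma^2/(n*eps^2))
sigma^2 = 2.66^2 = 7.0756
n*eps^2 = 650 * 0.54^2 = 650 * 0.2916 = 189.54
sigma^2/(n*eps^2) = 7.0756 / 189.54 ≈ 0.03733038

0.037330


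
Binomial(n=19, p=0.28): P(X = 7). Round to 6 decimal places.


P = C(n,k) * p^k * (1-p)^(n-k)
C(19,7) = 50388
p^k = 0.28^7 ≈ 0.0001349293
(1-p)^(n-k) = 0.72^12 ≈ 0.01940841
P = 50388 * 0.0001349293 * 0.01940841 ≈ 0.131954

0.131954


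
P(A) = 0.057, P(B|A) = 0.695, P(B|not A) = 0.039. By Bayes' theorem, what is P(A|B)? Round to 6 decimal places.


P(A|B) = P(B|A)*P(A) / P(B), P(B) = P(B|A)*P(A) + P(B|not A)*P(not A)
P(B|A)*P(A) = 0.695 * 0.057 = 0.039615
P(B|not A)*P(not A) = 0.039 * 0.943 = 0.036777
P(B) = 0.039615 + 0.036777 = 0.076392
P(A|B) = 0.039615 / 0.076392 ≈ 0.51857524

0.518575


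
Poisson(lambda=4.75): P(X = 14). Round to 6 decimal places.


P = e^(-lam) * lam^k / k!
e^(-4.75) ≈ 0.008651695
lam^k = 4.75^14 ≈ 2976531854.953185
k! = 14! = 87178291200
P = 0.008651695 * 2976531854.953185 / 87178291200 ≈ 0.000295

0.000295


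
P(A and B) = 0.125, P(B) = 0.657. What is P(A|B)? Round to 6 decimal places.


P(A|B) = P(A and B) / P(B) = 0.125 / 0.657 = 125/657 ≈ 0.19025875

0.190259


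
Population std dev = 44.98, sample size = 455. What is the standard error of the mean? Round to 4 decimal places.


SE = sigma / sqrt(n)
sqrt(455) ≈ 21.330729
SE = 44.98 / 21.330729 ≈ 2.108695

2.1087


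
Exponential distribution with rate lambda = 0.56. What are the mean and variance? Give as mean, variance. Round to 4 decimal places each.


mean = 1/lam, var = 1/lam^2
mean = 1 / 0.56 = 25/14 ≈ 1.785714
lam^2 = 0.56^2 = 0.3136
var = 1 / 0.3136 = 625/196 ≈ 3.188776

1.7857, 3.1888


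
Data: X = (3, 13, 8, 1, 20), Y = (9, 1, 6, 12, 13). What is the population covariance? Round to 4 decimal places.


Cov = (1/n)*sum((xi-xbar)(yi-ybar))
n = 5, xbar = 45/5 = 9, ybar = 41/5 = 8.2
sum((xi-xbar)(yi-ybar)) = -9
Cov = -9 / 5 = -1.8

-1.8000


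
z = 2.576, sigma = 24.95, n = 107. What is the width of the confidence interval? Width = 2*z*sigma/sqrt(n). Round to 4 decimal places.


width = 2*z*sigma/sqrt(n)
2*z*sigma = 2 * 2.576 * 24.95 = 128.5424
sqrt(107) ≈ 10.344080
width = 128.5424 / 10.344080 ≈ 12.426663

12.4267


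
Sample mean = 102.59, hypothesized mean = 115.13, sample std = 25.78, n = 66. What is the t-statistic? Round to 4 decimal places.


t = (xbar - mu0) / (s/sqrt(n))
xbar - mu0 = 102.59 - 115.13 = -12.54
sqrt(66) ≈ 8.12403840
s/sqrt(n) = 25.78 / 8.12403840 ≈ 3.17329864
t = -12.54 / 3.17329864 ≈ -3.951724

-3.9517


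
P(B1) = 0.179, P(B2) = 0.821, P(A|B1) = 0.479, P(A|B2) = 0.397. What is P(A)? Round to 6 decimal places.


P(A) = P(A|B1)*P(B1) + P(A|B2)*P(B2)
P(A|B1)*P(B1) = 0.479 * 0.179 = 0.085741
P(A|B2)*P(B2) = 0.397 * 0.821 = 0.325937
P(A) = 0.085741 + 0.325937 = 0.411678

0.411678


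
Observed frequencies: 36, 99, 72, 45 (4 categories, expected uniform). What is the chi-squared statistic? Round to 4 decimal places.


chi2 = sum((O-E)^2/E), E = total/4
total = 252, E = 252/4 = 63
(36 - 63)^2 / 63 = 729 / 63 = 81/7 ≈ 11.571429
(99 - 63)^2 / 63 = 1296 / 63 = 144/7 ≈ 20.571429
(72 - 63)^2 / 63 = 81 / 63 = 9/7 ≈ 1.285714
(45 - 63)^2 / 63 = 324 / 63 = 36/7 ≈ 5.142857
chi2 = 270/7 ≈ 38.571429

38.5714


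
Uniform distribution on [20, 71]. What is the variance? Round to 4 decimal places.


Var = (b-a)^2 / 12
(b-a)^2 = (71 - 20)^2 = 2601
Var = 2601/12 = 216.75

216.7500


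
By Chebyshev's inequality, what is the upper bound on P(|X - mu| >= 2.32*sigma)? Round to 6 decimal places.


P <= 1/k^2
k^2 = 2.32^2 = 5.3824
1/k^2 = 1 / 5.3824 = 625/3364 ≈ 0.18579073

0.185791


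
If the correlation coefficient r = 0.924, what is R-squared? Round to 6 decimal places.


R^2 = r^2 = (0.924)^2 = 0.853776

0.853776


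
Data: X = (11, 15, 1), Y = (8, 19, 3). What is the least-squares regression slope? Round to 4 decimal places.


b = sum((xi-xbar)(yi-ybar)) / sum((xi-xbar)^2)
n = 3, xbar = 27/3 = 9, ybar = 30/3 = 10
Sxy = sum((xi-xbar)(yi-ybar)) = 106
Sxx = sum((xi-xbar)^2) = 104
b = Sxy / Sxx = 53/52 ≈ 1.019231

1.0192


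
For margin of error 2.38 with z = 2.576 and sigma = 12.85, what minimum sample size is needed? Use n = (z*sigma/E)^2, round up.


z*sigma/E = 2.576 * 12.85 / 2.38 = 5911/425 ≈ 13.908235
(z*sigma/E)^2 ≈ 193.439009
round up: n = 194

194


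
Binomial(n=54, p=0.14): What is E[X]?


E[X] = n*p = 54 * 0.14 = 7.56

7.56


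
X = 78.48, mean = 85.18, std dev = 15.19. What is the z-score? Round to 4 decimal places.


z = (X - mu) / sigma
X - mu = 78.48 - 85.18 = -6.7
z = -6.7 / 15.19 = -670/1519 ≈ -0.441080

-0.4411


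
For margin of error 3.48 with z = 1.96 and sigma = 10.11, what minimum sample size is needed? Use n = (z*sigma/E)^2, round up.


z*sigma/E = 1.96 * 10.11 / 3.48 = 16513/2900 ≈ 5.694138
(z*sigma/E)^2 ≈ 32.423207
round up: n = 33

33


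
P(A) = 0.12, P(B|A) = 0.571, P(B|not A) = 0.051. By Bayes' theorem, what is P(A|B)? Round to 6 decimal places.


P(A|B) = P(B|A)*P(A) / P(B), P(B) = P(B|A)*P(A) + P(B|not A)*P(not A)
P(B|A)*P(A) = 0.571 * 0.12 = 0.06852
P(B|not A)*P(not A) = 0.051 * 0.88 = 0.04488
P(B) = 0.06852 + 0.04488 = 0.1134
P(A|B) = 0.06852 / 0.1134 = 571/945 ≈ 0.60423280

0.604233


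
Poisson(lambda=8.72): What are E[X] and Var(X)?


E[X] = Var(X) = lambda = 8.72

8.72, 8.72


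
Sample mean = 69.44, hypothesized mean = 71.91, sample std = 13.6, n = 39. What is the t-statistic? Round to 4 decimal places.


t = (xbar - mu0) / (s/sqrt(n))
xbar - mu0 = 69.44 - 71.91 = -2.47
sqrt(39) ≈ 6.24499800
s/sqrt(n) = 13.6 / 6.24499800 ≈ 2.17774289
t = -2.47 / 2.17774289 ≈ -1.134202

-1.1342


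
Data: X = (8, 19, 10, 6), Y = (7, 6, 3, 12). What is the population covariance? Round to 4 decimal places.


Cov = (1/n)*sum((xi-xbar)(yi-ybar))
n = 4, xbar = 43/4 = 10.75, ybar = 28/4 = 7
sum((xi-xbar)(yi-ybar)) = -29
Cov = -29 / 4 = -7.25

-7.2500


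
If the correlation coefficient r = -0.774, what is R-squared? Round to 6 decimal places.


R^2 = r^2 = (-0.774)^2 = 0.599076

0.599076


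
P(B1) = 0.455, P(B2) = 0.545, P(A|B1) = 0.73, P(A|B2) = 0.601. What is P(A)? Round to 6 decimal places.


P(A) = P(A|B1)*P(B1) + P(A|B2)*P(B2)
P(A|B1)*P(B1) = 0.73 * 0.455 = 0.33215
P(A|B2)*P(B2) = 0.601 * 0.545 = 0.327545
P(A) = 0.33215 + 0.327545 = 0.659695

0.659695


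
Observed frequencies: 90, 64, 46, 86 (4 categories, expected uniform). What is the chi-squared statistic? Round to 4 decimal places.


chi2 = sum((O-E)^2/E), E = total/4
total = 286, E = 286/4 = 71.5
(90 - 71.5)^2 / 71.5 = 342.25 / 71.5 = 1369/286 ≈ 4.786713
(64 - 71.5)^2 / 71.5 = 56.25 / 71.5 = 225/286 ≈ 0.786713
(46 - 71.5)^2 / 71.5 = 650.25 / 71.5 = 2601/286 ≈ 9.094406
(86 - 71.5)^2 / 71.5 = 210.25 / 71.5 = 841/286 ≈ 2.940559
chi2 = 2518/143 ≈ 17.608392

17.6084
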